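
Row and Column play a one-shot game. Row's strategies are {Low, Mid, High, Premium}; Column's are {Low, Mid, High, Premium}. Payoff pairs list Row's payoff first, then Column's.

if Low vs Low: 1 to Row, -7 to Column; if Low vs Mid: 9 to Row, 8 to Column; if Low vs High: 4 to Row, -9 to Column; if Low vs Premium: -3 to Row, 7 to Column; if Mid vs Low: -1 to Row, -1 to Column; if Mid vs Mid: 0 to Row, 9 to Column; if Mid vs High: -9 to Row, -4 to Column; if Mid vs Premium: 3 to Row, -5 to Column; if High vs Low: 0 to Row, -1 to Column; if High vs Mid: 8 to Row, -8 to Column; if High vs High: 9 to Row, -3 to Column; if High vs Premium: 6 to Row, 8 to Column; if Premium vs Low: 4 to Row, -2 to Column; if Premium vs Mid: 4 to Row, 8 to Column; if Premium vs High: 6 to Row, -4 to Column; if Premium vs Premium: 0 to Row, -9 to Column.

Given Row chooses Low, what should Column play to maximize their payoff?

With Row fixed at Low, Column's payoffs are: Low → -7, Mid → 8, High → -9, Premium → 7.
The maximum is 8, achieved by Mid.

Mid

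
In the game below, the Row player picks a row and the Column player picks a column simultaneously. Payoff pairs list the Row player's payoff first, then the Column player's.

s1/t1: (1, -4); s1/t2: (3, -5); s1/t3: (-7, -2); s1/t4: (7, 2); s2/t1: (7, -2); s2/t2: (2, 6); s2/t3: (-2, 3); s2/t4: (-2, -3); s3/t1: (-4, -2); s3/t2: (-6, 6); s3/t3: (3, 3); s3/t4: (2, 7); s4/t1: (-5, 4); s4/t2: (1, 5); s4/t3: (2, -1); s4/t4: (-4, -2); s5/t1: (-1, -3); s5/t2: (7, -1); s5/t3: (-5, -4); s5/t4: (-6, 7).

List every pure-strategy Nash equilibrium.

Find each player's best response to every opponent strategy; NE are the intersections.
The Row player's best responses — vs t1: s2 (payoff 7); vs t2: s5 (payoff 7); vs t3: s3 (payoff 3); vs t4: s1 (payoff 7).
The Column player's best responses — vs s1: t4 (payoff 2); vs s2: t2 (payoff 6); vs s3: t4 (payoff 7); vs s4: t2 (payoff 5); vs s5: t4 (payoff 7).
The only mutual best response is (s1, t4); neither player gains by switching there.

(s1, t4)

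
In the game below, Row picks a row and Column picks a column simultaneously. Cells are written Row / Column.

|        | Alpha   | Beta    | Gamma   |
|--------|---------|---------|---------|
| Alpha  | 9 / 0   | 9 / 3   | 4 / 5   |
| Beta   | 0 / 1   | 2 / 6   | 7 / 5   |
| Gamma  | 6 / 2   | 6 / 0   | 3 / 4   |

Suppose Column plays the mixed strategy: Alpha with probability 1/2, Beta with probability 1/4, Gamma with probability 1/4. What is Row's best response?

Alpha

Row's best reply maximizes expected payoff against the mix.
Alpha: (1/2)·9 + (1/4)·9 + (1/4)·4 = 31/4
Beta: (1/2)·0 + (1/4)·2 + (1/4)·7 = 9/4
Gamma: (1/2)·6 + (1/4)·6 + (1/4)·3 = 21/4
Highest expected payoff is 31/4, from Alpha.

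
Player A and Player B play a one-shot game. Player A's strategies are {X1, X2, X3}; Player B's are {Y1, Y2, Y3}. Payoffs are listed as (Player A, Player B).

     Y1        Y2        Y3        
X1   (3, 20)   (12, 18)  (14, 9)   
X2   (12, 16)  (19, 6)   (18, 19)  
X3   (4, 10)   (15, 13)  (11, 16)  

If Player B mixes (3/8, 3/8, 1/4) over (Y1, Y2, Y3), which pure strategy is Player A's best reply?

Compute Player A's expected payoff from each pure strategy against the given mix.
X1: (3/8)·3 + (3/8)·12 + (1/4)·14 = 73/8
X2: (3/8)·12 + (3/8)·19 + (1/4)·18 = 129/8
X3: (3/8)·4 + (3/8)·15 + (1/4)·11 = 79/8
Highest expected payoff is 129/8, from X2.

X2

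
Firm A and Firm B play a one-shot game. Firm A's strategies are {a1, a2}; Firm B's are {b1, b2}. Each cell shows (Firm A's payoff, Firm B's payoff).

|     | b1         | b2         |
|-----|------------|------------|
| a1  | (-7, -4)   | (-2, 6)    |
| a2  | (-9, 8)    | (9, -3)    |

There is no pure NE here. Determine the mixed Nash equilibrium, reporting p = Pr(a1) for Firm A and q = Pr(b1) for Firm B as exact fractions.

In a mixed NE each player is indifferent between their pure strategies, so the opponent's mix sets the indifference.
Firm B indifferent between b1 and b2: p·(-4) + (1−p)·8 = p·6 + (1−p)·(-3) ⟹ 8 + (-12)p = (-3) + 9p ⟹ p = 11/21.
Firm A indifferent between a1 and a2: q·(-7) + (1−q)·(-2) = q·(-9) + (1−q)·9 ⟹ (-2) + (-5)q = 9 + (-18)q ⟹ q = 11/13.

p = 11/21, q = 11/13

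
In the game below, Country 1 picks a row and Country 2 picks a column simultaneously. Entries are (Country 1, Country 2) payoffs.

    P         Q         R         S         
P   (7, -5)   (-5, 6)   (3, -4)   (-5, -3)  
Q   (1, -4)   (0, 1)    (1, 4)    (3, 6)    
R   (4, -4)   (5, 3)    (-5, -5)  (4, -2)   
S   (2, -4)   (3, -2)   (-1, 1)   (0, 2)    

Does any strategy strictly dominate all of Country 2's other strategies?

Check whether one of Country 2's strategies beats all alternatives regardless of what the opponent does.
P is not dominant: against P, Q gives 6 > -5.
Q is not dominant: against Q, R gives 4 > 1.
R is not dominant: against P, Q gives 6 > -4.
S is not dominant: against P, Q gives 6 > -3.
No single strategy is best against every opponent action.

None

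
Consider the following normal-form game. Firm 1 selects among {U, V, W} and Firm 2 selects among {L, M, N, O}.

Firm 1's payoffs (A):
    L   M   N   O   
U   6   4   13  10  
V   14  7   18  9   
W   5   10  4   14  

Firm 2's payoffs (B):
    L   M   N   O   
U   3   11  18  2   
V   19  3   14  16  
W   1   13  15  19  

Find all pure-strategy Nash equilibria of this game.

A profile is a Nash equilibrium when each player is best-responding to the other.
Firm 1's best responses — vs L: V (payoff 14); vs M: W (payoff 10); vs N: V (payoff 18); vs O: W (payoff 14).
Firm 2's best responses — vs U: N (payoff 18); vs V: L (payoff 19); vs W: O (payoff 19).
Mutual best responses occur at (V, L) and (W, O); at each, neither player gains by switching.

(V, L) and (W, O)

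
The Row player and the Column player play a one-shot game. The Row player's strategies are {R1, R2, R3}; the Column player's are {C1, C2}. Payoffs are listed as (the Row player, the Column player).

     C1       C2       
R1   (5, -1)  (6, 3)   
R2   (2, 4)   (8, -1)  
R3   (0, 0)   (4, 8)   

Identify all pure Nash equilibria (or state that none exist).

Find each player's best response to every opponent strategy; NE are the intersections.
The Row player's best responses — vs C1: R1 (payoff 5); vs C2: R2 (payoff 8).
The Column player's best responses — vs R1: C2 (payoff 3); vs R2: C1 (payoff 4); vs R3: C2 (payoff 8).
No cell has both players best-responding. For instance, the Row player's best reply to C2 is R2, but against R2 the Column player prefers C1 over C2.

No pure-strategy Nash equilibrium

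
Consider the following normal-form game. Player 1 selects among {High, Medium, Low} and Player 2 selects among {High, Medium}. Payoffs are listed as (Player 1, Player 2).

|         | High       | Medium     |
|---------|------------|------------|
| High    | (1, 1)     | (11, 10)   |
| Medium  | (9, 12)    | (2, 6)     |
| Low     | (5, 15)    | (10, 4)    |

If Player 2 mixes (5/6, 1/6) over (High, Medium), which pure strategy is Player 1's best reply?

Medium

Player 1's best reply maximizes expected payoff against the mix.
High: (5/6)·1 + (1/6)·11 = 8/3
Medium: (5/6)·9 + (1/6)·2 = 47/6
Low: (5/6)·5 + (1/6)·10 = 35/6
Highest expected payoff is 47/6, from Medium.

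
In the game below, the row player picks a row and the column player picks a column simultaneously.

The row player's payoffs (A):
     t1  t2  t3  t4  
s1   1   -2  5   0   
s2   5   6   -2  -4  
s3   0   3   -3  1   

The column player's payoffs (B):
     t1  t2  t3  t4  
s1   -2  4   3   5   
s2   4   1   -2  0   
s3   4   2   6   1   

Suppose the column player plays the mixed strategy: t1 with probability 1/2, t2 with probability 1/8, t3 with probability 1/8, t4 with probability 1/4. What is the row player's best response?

Compute the row player's expected payoff from each pure strategy against the given mix.
s1: (1/2)·1 + (1/8)·(-2) + (1/8)·5 + (1/4)·0 = 7/8
s2: (1/2)·5 + (1/8)·6 + (1/8)·(-2) + (1/4)·(-4) = 2
s3: (1/2)·0 + (1/8)·3 + (1/8)·(-3) + (1/4)·1 = 1/4
Highest expected payoff is 2, from s2.

s2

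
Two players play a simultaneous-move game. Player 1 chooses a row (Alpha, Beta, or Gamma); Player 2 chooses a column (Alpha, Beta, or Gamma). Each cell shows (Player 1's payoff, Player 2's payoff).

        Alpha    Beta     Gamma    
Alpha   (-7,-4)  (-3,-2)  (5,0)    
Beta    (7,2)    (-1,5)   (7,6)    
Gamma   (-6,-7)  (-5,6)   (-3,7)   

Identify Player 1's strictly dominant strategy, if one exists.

Beta

Check whether one of Player 1's strategies beats all alternatives regardless of what the opponent does.
Beta strictly dominates: vs Alpha: 7 > each of {-7, -6}; vs Beta: -1 > each of {-3, -5}; vs Gamma: 7 > each of {5, -3}.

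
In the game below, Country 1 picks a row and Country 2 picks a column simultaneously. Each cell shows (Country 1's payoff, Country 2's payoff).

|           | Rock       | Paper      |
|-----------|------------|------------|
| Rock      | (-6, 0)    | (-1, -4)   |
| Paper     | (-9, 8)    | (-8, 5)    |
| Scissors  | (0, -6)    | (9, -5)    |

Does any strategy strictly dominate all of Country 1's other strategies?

Scissors

A strategy is strictly dominant if it gives Country 1 a strictly higher payoff than every other strategy, against every choice by the opponent.
Scissors strictly dominates: vs Rock: 0 > each of {-6, -9}; vs Paper: 9 > each of {-1, -8}.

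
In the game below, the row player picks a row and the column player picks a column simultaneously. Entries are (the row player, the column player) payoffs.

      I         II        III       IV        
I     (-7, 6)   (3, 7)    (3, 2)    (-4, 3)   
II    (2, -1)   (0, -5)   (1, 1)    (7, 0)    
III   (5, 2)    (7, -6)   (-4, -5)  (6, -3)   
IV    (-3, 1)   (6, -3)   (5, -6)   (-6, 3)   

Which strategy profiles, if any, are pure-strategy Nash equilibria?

(III, I)

Check mutual best responses: a cell is a NE iff neither player can gain by unilaterally deviating.
The row player's best responses — vs I: III (payoff 5); vs II: III (payoff 7); vs III: IV (payoff 5); vs IV: II (payoff 7).
The column player's best responses — vs I: II (payoff 7); vs II: III (payoff 1); vs III: I (payoff 2); vs IV: IV (payoff 3).
The only mutual best response is (III, I); neither player gains by switching there.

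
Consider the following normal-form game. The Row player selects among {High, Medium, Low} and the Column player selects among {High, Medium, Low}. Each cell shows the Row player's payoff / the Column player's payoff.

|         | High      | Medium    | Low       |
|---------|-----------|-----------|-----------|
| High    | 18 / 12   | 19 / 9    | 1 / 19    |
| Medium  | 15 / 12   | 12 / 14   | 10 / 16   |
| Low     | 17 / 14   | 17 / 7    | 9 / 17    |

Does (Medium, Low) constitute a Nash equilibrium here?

Holding the Column player at Low: the Row player gets 10 from Medium, versus 1 from High, 9 from Low. No profitable deviation for the Row player.
Holding the Row player at Medium: the Column player gets 16 from Low, versus 12 from High, 14 from Medium. No profitable deviation for the Column player either.

Yes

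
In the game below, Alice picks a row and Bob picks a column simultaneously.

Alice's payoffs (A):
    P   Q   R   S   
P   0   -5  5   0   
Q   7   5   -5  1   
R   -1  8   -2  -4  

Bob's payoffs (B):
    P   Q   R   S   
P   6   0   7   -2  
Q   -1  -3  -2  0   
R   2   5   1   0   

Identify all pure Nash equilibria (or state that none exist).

Find each player's best response to every opponent strategy; NE are the intersections.
Alice's best responses — vs P: Q (payoff 7); vs Q: R (payoff 8); vs R: P (payoff 5); vs S: Q (payoff 1).
Bob's best responses — vs P: R (payoff 7); vs Q: S (payoff 0); vs R: Q (payoff 5).
Mutual best responses occur at (P, R), (Q, S), and (R, Q); at each, neither player gains by switching.

(P, R), (Q, S), and (R, Q)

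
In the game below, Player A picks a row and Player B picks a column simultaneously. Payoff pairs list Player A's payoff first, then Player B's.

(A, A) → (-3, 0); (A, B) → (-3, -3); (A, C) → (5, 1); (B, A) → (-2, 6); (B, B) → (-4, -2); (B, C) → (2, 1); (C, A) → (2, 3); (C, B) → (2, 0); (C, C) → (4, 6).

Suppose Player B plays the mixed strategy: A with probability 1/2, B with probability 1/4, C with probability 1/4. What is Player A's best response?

C

Player A's best reply maximizes expected payoff against the mix.
A: (1/2)·(-3) + (1/4)·(-3) + (1/4)·5 = -1
B: (1/2)·(-2) + (1/4)·(-4) + (1/4)·2 = -3/2
C: (1/2)·2 + (1/4)·2 + (1/4)·4 = 5/2
Highest expected payoff is 5/2, from C.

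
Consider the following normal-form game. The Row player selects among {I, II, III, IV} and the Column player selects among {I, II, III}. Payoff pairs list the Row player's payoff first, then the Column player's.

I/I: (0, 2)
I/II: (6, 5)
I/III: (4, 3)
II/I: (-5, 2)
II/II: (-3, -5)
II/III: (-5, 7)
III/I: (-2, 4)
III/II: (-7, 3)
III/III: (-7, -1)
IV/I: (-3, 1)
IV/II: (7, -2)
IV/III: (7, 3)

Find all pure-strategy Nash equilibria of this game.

(IV, III)

Find each player's best response to every opponent strategy; NE are the intersections.
The Row player's best responses — vs I: I (payoff 0); vs II: IV (payoff 7); vs III: IV (payoff 7).
The Column player's best responses — vs I: II (payoff 5); vs II: III (payoff 7); vs III: I (payoff 4); vs IV: III (payoff 3).
The only mutual best response is (IV, III); neither player gains by switching there.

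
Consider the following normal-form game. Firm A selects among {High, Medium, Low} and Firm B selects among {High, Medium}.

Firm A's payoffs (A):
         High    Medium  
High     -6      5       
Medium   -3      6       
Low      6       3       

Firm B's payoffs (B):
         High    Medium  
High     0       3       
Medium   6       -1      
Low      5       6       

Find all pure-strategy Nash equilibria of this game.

Find each player's best response to every opponent strategy; NE are the intersections.
Firm A's best responses — vs High: Low (payoff 6); vs Medium: Medium (payoff 6).
Firm B's best responses — vs High: Medium (payoff 3); vs Medium: High (payoff 6); vs Low: Medium (payoff 6).
No cell has both players best-responding. For instance, Firm A's best reply to Medium is Medium, but against Medium Firm B prefers High over Medium.

No pure-strategy Nash equilibrium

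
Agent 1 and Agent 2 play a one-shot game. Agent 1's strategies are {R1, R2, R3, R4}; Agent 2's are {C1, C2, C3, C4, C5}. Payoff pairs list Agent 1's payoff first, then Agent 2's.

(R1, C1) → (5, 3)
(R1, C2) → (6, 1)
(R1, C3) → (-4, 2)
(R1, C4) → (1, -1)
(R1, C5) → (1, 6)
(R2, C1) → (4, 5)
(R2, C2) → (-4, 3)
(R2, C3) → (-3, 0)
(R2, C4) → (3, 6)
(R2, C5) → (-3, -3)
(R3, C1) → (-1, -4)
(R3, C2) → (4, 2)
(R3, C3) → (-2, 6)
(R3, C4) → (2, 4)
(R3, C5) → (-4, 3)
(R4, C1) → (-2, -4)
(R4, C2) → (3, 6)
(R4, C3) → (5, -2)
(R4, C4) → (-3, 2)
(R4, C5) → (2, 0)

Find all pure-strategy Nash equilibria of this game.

(R2, C4)

Check mutual best responses: a cell is a NE iff neither player can gain by unilaterally deviating.
Agent 1's best responses — vs C1: R1 (payoff 5); vs C2: R1 (payoff 6); vs C3: R4 (payoff 5); vs C4: R2 (payoff 3); vs C5: R4 (payoff 2).
Agent 2's best responses — vs R1: C5 (payoff 6); vs R2: C4 (payoff 6); vs R3: C3 (payoff 6); vs R4: C2 (payoff 6).
The only mutual best response is (R2, C4); neither player gains by switching there.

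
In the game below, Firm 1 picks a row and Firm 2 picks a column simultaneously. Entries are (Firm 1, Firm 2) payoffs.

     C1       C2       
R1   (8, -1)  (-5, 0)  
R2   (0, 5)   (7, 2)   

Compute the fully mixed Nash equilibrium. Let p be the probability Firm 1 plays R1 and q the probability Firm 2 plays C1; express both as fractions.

In a mixed NE each player is indifferent between their pure strategies, so the opponent's mix sets the indifference.
Firm 2 indifferent between C1 and C2: p·(-1) + (1−p)·5 = p·0 + (1−p)·2 ⟹ 5 + (-6)p = 2 + (-2)p ⟹ p = 3/4.
Firm 1 indifferent between R1 and R2: q·8 + (1−q)·(-5) = q·0 + (1−q)·7 ⟹ (-5) + 13q = 7 + (-7)q ⟹ q = 3/5.

p = 3/4, q = 3/5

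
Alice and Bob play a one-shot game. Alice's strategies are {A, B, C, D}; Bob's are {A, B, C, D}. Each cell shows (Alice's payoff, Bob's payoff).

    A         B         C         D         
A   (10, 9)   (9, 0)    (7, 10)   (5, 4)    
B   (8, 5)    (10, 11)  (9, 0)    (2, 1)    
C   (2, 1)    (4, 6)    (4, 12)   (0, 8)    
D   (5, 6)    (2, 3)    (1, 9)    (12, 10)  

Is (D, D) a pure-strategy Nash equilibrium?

Holding Bob at D: Alice gets 12 from D, versus 5 from A, 2 from B, 0 from C. No profitable deviation for Alice.
Holding Alice at D: Bob gets 10 from D, versus 6 from A, 3 from B, 9 from C. No profitable deviation for Bob either.

Yes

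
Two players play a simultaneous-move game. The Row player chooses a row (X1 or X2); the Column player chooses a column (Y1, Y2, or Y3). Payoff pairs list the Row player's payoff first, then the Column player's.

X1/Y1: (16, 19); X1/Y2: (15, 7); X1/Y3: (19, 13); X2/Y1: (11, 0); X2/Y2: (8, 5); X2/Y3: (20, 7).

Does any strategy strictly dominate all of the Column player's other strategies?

A strategy is strictly dominant if it gives the Column player a strictly higher payoff than every other strategy, against every choice by the opponent.
Y1 is not dominant: against X2, Y2 gives 5 > 0.
Y2 is not dominant: against X1, Y1 gives 19 > 7.
Y3 is not dominant: against X1, Y1 gives 19 > 13.
No single strategy is best against every opponent action.

None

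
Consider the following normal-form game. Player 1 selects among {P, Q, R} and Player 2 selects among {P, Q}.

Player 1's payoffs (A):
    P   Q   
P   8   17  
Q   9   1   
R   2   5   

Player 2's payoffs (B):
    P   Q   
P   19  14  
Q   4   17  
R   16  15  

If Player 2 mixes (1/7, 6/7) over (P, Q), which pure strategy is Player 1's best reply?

P

Compute Player 1's expected payoff from each pure strategy against the given mix.
P: (1/7)·8 + (6/7)·17 = 110/7
Q: (1/7)·9 + (6/7)·1 = 15/7
R: (1/7)·2 + (6/7)·5 = 32/7
Highest expected payoff is 110/7, from P.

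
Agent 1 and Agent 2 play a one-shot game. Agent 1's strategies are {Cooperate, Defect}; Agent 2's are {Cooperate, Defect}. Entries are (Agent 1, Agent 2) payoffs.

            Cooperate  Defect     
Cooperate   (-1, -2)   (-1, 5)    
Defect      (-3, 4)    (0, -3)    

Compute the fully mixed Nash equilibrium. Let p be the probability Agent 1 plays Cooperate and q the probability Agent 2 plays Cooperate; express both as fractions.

p = 1/2, q = 1/3

In a mixed NE each player is indifferent between their pure strategies, so the opponent's mix sets the indifference.
Agent 2 indifferent between Cooperate and Defect: p·(-2) + (1−p)·4 = p·5 + (1−p)·(-3) ⟹ 4 + (-6)p = (-3) + 8p ⟹ p = 1/2.
Agent 1 indifferent between Cooperate and Defect: q·(-1) + (1−q)·(-1) = q·(-3) + (1−q)·0 ⟹ (-1) + 0q = 0 + (-3)q ⟹ q = 1/3.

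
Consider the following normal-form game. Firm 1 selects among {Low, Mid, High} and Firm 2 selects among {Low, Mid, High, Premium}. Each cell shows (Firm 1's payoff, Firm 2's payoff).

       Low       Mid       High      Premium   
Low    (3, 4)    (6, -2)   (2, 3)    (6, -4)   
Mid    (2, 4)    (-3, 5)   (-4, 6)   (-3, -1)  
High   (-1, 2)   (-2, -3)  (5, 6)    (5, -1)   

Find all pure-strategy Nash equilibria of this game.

Check mutual best responses: a cell is a NE iff neither player can gain by unilaterally deviating.
Firm 1's best responses — vs Low: Low (payoff 3); vs Mid: Low (payoff 6); vs High: High (payoff 5); vs Premium: Low (payoff 6).
Firm 2's best responses — vs Low: Low (payoff 4); vs Mid: High (payoff 6); vs High: High (payoff 6).
Mutual best responses occur at (Low, Low) and (High, High); at each, neither player gains by switching.

(Low, Low) and (High, High)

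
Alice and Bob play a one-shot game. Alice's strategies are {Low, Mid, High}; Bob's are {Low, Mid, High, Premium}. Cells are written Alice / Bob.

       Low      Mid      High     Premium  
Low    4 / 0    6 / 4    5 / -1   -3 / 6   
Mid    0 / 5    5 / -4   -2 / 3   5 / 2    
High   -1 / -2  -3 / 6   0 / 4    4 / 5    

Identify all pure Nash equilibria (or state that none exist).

There is no pure-strategy Nash equilibrium

A profile is a Nash equilibrium when each player is best-responding to the other.
Alice's best responses — vs Low: Low (payoff 4); vs Mid: Low (payoff 6); vs High: Low (payoff 5); vs Premium: Mid (payoff 5).
Bob's best responses — vs Low: Premium (payoff 6); vs Mid: Low (payoff 5); vs High: Mid (payoff 6).
No cell has both players best-responding. For instance, Alice's best reply to Low is Low, but against Low Bob prefers Premium over Low.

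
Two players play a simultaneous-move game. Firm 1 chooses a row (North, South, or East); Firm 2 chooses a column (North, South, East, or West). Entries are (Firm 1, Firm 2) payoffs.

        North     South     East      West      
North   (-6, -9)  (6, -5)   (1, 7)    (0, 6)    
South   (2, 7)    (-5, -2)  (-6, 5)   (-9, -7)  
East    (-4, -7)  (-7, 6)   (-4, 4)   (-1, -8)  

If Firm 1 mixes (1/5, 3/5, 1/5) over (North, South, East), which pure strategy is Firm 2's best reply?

East

Compute Firm 2's expected payoff from each pure strategy against the given mix.
North: (1/5)·(-9) + (3/5)·7 + (1/5)·(-7) = 1
South: (1/5)·(-5) + (3/5)·(-2) + (1/5)·6 = -1
East: (1/5)·7 + (3/5)·5 + (1/5)·4 = 26/5
West: (1/5)·6 + (3/5)·(-7) + (1/5)·(-8) = -23/5
Highest expected payoff is 26/5, from East.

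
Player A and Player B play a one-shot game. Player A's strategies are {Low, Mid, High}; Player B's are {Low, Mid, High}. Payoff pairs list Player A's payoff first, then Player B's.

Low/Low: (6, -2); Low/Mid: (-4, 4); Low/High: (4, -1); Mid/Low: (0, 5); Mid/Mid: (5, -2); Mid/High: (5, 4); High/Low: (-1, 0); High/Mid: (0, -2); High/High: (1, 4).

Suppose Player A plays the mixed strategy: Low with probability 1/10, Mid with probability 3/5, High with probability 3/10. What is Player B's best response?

High

Player B's best reply maximizes expected payoff against the mix.
Low: (1/10)·(-2) + (3/5)·5 + (3/10)·0 = 14/5
Mid: (1/10)·4 + (3/5)·(-2) + (3/10)·(-2) = -7/5
High: (1/10)·(-1) + (3/5)·4 + (3/10)·4 = 7/2
Highest expected payoff is 7/2, from High.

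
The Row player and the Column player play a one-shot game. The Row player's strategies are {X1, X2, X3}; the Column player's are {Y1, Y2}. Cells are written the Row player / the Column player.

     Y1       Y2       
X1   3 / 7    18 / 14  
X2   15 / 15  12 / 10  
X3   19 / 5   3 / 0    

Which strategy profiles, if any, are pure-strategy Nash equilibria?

(X1, Y2) and (X3, Y1)

A profile is a Nash equilibrium when each player is best-responding to the other.
The Row player's best responses — vs Y1: X3 (payoff 19); vs Y2: X1 (payoff 18).
The Column player's best responses — vs X1: Y2 (payoff 14); vs X2: Y1 (payoff 15); vs X3: Y1 (payoff 5).
Mutual best responses occur at (X1, Y2) and (X3, Y1); at each, neither player gains by switching.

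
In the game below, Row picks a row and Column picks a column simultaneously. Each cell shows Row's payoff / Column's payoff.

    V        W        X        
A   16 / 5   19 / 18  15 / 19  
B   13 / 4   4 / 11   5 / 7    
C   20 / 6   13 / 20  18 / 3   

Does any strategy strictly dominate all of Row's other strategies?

No strictly dominant strategy

Check whether one of Row's strategies beats all alternatives regardless of what the opponent does.
A is not dominant: against V, C gives 20 > 16.
B is not dominant: against V, A gives 16 > 13.
C is not dominant: against W, A gives 19 > 13.
No single strategy is best against every opponent action.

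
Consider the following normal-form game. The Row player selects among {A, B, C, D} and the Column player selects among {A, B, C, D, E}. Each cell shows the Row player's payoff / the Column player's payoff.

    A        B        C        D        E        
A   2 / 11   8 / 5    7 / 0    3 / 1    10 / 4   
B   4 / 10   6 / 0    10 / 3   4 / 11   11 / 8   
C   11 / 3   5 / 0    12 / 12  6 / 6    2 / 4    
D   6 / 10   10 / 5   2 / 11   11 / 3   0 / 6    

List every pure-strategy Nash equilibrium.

Find each player's best response to every opponent strategy; NE are the intersections.
The Row player's best responses — vs A: C (payoff 11); vs B: D (payoff 10); vs C: C (payoff 12); vs D: D (payoff 11); vs E: B (payoff 11).
The Column player's best responses — vs A: A (payoff 11); vs B: D (payoff 11); vs C: C (payoff 12); vs D: C (payoff 11).
The only mutual best response is (C, C); neither player gains by switching there.

(C, C)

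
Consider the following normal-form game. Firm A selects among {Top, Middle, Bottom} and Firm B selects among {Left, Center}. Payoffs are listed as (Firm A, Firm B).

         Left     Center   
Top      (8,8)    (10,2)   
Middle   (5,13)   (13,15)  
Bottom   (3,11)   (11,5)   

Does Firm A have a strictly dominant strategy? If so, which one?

Check whether one of Firm A's strategies beats all alternatives regardless of what the opponent does.
Top is not dominant: against Center, Middle gives 13 > 10.
Middle is not dominant: against Left, Top gives 8 > 5.
Bottom is not dominant: against Left, Top gives 8 > 3.
No single strategy is best against every opponent action.

No strictly dominant strategy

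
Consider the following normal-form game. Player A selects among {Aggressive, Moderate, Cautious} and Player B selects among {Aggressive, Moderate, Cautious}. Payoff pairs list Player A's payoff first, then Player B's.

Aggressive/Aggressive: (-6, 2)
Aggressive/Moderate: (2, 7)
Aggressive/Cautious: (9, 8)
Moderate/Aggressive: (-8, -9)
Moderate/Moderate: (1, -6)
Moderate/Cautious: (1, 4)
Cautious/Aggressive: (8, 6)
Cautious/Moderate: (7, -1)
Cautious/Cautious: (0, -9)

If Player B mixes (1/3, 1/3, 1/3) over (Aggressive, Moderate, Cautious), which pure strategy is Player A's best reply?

Cautious

Compute Player A's expected payoff from each pure strategy against the given mix.
Aggressive: (1/3)·(-6) + (1/3)·2 + (1/3)·9 = 5/3
Moderate: (1/3)·(-8) + (1/3)·1 + (1/3)·1 = -2
Cautious: (1/3)·8 + (1/3)·7 + (1/3)·0 = 5
Highest expected payoff is 5, from Cautious.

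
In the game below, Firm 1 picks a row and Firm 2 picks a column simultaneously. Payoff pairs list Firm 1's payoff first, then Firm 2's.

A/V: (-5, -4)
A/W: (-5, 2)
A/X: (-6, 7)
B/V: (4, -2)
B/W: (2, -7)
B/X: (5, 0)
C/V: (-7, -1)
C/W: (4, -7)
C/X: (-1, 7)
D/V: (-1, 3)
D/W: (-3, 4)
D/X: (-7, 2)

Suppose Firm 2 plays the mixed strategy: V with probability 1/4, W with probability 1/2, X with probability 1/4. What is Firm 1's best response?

Firm 1's best reply maximizes expected payoff against the mix.
A: (1/4)·(-5) + (1/2)·(-5) + (1/4)·(-6) = -21/4
B: (1/4)·4 + (1/2)·2 + (1/4)·5 = 13/4
C: (1/4)·(-7) + (1/2)·4 + (1/4)·(-1) = 0
D: (1/4)·(-1) + (1/2)·(-3) + (1/4)·(-7) = -7/2
Highest expected payoff is 13/4, from B.

B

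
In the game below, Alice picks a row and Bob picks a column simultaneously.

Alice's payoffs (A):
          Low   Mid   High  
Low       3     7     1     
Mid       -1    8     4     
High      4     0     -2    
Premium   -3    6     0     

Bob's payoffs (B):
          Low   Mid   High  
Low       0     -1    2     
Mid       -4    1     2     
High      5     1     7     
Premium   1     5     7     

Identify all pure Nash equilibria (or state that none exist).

Check mutual best responses: a cell is a NE iff neither player can gain by unilaterally deviating.
Alice's best responses — vs Low: High (payoff 4); vs Mid: Mid (payoff 8); vs High: Mid (payoff 4).
Bob's best responses — vs Low: High (payoff 2); vs Mid: High (payoff 2); vs High: High (payoff 7); vs Premium: High (payoff 7).
The only mutual best response is (Mid, High); neither player gains by switching there.

(Mid, High)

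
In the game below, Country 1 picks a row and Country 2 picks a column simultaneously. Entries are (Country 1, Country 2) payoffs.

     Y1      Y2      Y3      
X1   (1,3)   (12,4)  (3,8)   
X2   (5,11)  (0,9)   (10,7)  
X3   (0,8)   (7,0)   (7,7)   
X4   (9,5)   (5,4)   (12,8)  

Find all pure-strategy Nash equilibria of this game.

Find each player's best response to every opponent strategy; NE are the intersections.
Country 1's best responses — vs Y1: X4 (payoff 9); vs Y2: X1 (payoff 12); vs Y3: X4 (payoff 12).
Country 2's best responses — vs X1: Y3 (payoff 8); vs X2: Y1 (payoff 11); vs X3: Y1 (payoff 8); vs X4: Y3 (payoff 8).
The only mutual best response is (X4, Y3); neither player gains by switching there.

(X4, Y3)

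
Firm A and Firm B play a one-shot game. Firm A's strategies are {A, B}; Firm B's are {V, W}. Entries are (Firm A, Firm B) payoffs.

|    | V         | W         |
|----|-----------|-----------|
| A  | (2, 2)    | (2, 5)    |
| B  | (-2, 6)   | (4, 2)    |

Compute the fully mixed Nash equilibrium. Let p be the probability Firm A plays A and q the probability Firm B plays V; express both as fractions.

Each player's mixing probability is pinned down by making the *other* player indifferent.
Firm B indifferent between V and W: p·2 + (1−p)·6 = p·5 + (1−p)·2 ⟹ 6 + (-4)p = 2 + 3p ⟹ p = 4/7.
Firm A indifferent between A and B: q·2 + (1−q)·2 = q·(-2) + (1−q)·4 ⟹ 2 + 0q = 4 + (-6)q ⟹ q = 1/3.

p = 4/7, q = 1/3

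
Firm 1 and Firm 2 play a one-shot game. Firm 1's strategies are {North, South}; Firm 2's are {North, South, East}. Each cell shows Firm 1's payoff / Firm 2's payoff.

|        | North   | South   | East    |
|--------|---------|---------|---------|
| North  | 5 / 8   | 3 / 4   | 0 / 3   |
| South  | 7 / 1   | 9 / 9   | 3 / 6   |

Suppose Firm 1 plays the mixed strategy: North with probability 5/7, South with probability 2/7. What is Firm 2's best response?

North

Compute Firm 2's expected payoff from each pure strategy against the given mix.
North: (5/7)·8 + (2/7)·1 = 6
South: (5/7)·4 + (2/7)·9 = 38/7
East: (5/7)·3 + (2/7)·6 = 27/7
Highest expected payoff is 6, from North.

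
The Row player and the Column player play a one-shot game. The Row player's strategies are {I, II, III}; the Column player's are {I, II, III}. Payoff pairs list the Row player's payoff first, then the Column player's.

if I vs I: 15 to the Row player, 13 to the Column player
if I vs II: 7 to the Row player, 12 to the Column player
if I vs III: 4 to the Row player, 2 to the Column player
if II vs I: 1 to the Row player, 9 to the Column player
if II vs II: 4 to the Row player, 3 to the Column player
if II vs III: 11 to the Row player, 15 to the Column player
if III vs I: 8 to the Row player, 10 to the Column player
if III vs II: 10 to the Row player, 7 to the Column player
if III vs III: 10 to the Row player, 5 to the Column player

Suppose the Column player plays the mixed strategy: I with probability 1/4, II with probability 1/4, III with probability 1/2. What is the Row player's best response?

Compute the Row player's expected payoff from each pure strategy against the given mix.
I: (1/4)·15 + (1/4)·7 + (1/2)·4 = 15/2
II: (1/4)·1 + (1/4)·4 + (1/2)·11 = 27/4
III: (1/4)·8 + (1/4)·10 + (1/2)·10 = 19/2
Highest expected payoff is 19/2, from III.

III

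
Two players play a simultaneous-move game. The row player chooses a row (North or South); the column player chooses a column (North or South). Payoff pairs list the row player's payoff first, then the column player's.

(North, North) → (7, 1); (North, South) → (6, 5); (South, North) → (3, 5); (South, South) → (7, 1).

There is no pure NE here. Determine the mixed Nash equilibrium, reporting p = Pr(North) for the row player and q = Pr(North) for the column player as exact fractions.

In a mixed NE each player is indifferent between their pure strategies, so the opponent's mix sets the indifference.
The column player indifferent between North and South: p·1 + (1−p)·5 = p·5 + (1−p)·1 ⟹ 5 + (-4)p = 1 + 4p ⟹ p = 1/2.
The row player indifferent between North and South: q·7 + (1−q)·6 = q·3 + (1−q)·7 ⟹ 6 + 1q = 7 + (-4)q ⟹ q = 1/5.

p = 1/2, q = 1/5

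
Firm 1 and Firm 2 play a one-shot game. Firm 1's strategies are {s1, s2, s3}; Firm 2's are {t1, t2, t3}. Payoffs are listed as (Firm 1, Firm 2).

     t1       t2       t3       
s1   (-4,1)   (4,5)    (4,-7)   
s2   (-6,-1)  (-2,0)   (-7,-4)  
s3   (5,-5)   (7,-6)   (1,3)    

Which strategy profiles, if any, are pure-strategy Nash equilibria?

Find each player's best response to every opponent strategy; NE are the intersections.
Firm 1's best responses — vs t1: s3 (payoff 5); vs t2: s3 (payoff 7); vs t3: s1 (payoff 4).
Firm 2's best responses — vs s1: t2 (payoff 5); vs s2: t2 (payoff 0); vs s3: t3 (payoff 3).
No cell has both players best-responding. For instance, Firm 1's best reply to t1 is s3, but against s3 Firm 2 prefers t3 over t1.

None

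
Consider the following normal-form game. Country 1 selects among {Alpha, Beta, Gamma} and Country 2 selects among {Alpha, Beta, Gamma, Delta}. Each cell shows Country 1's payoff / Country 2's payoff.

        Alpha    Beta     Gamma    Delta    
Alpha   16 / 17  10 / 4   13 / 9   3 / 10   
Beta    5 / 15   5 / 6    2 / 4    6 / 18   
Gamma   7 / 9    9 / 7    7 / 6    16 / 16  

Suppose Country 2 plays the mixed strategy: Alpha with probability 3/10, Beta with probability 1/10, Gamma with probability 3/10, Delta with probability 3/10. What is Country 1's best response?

Alpha

Country 1's best reply maximizes expected payoff against the mix.
Alpha: (3/10)·16 + (1/10)·10 + (3/10)·13 + (3/10)·3 = 53/5
Beta: (3/10)·5 + (1/10)·5 + (3/10)·2 + (3/10)·6 = 22/5
Gamma: (3/10)·7 + (1/10)·9 + (3/10)·7 + (3/10)·16 = 99/10
Highest expected payoff is 53/5, from Alpha.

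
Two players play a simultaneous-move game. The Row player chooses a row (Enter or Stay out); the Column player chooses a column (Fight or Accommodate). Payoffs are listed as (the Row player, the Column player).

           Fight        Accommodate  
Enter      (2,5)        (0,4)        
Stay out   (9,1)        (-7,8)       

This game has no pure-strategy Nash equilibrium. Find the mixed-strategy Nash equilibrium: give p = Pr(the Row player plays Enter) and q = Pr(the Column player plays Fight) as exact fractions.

p = 7/8, q = 1/2

In a mixed NE each player is indifferent between their pure strategies, so the opponent's mix sets the indifference.
The Column player indifferent between Fight and Accommodate: p·5 + (1−p)·1 = p·4 + (1−p)·8 ⟹ 1 + 4p = 8 + (-4)p ⟹ p = 7/8.
The Row player indifferent between Enter and Stay out: q·2 + (1−q)·0 = q·9 + (1−q)·(-7) ⟹ 0 + 2q = (-7) + 16q ⟹ q = 1/2.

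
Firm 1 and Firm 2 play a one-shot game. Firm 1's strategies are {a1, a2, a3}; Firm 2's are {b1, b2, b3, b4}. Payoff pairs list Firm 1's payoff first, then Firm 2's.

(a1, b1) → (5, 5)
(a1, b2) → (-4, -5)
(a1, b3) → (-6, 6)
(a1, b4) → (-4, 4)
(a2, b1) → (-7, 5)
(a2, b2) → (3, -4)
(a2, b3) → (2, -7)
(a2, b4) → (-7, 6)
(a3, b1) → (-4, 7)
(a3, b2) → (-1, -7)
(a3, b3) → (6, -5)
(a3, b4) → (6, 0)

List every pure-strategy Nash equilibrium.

Check mutual best responses: a cell is a NE iff neither player can gain by unilaterally deviating.
Firm 1's best responses — vs b1: a1 (payoff 5); vs b2: a2 (payoff 3); vs b3: a3 (payoff 6); vs b4: a3 (payoff 6).
Firm 2's best responses — vs a1: b3 (payoff 6); vs a2: b4 (payoff 6); vs a3: b1 (payoff 7).
No cell has both players best-responding. For instance, Firm 1's best reply to b2 is a2, but against a2 Firm 2 prefers b4 over b2.

None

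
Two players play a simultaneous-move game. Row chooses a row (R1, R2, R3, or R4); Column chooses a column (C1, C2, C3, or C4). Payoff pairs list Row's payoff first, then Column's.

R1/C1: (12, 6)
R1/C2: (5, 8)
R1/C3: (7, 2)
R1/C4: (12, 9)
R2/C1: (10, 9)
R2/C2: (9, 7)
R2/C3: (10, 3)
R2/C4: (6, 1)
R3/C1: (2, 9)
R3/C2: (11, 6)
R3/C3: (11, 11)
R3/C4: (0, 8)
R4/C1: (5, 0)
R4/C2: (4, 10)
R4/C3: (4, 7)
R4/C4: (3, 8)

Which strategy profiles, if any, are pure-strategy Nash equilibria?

(R1, C4) and (R3, C3)

Check mutual best responses: a cell is a NE iff neither player can gain by unilaterally deviating.
Row's best responses — vs C1: R1 (payoff 12); vs C2: R3 (payoff 11); vs C3: R3 (payoff 11); vs C4: R1 (payoff 12).
Column's best responses — vs R1: C4 (payoff 9); vs R2: C1 (payoff 9); vs R3: C3 (payoff 11); vs R4: C2 (payoff 10).
Mutual best responses occur at (R1, C4) and (R3, C3); at each, neither player gains by switching.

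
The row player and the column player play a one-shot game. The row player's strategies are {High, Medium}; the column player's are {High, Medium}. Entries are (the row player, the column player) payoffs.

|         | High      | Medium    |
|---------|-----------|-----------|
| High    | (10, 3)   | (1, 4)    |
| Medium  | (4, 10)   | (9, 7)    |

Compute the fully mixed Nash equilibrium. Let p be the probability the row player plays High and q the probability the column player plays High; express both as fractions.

p = 3/4, q = 4/7

In a mixed NE each player is indifferent between their pure strategies, so the opponent's mix sets the indifference.
The column player indifferent between High and Medium: p·3 + (1−p)·10 = p·4 + (1−p)·7 ⟹ 10 + (-7)p = 7 + (-3)p ⟹ p = 3/4.
The row player indifferent between High and Medium: q·10 + (1−q)·1 = q·4 + (1−q)·9 ⟹ 1 + 9q = 9 + (-5)q ⟹ q = 4/7.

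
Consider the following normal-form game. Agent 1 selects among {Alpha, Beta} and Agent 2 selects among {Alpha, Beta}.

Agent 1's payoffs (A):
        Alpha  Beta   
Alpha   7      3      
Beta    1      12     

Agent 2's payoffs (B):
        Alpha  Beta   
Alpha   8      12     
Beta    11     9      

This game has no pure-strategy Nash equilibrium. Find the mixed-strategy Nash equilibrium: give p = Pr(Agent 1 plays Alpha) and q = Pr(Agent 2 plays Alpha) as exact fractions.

p = 1/3, q = 3/5

Each player's mixing probability is pinned down by making the *other* player indifferent.
Agent 2 indifferent between Alpha and Beta: p·8 + (1−p)·11 = p·12 + (1−p)·9 ⟹ 11 + (-3)p = 9 + 3p ⟹ p = 1/3.
Agent 1 indifferent between Alpha and Beta: q·7 + (1−q)·3 = q·1 + (1−q)·12 ⟹ 3 + 4q = 12 + (-11)q ⟹ q = 3/5.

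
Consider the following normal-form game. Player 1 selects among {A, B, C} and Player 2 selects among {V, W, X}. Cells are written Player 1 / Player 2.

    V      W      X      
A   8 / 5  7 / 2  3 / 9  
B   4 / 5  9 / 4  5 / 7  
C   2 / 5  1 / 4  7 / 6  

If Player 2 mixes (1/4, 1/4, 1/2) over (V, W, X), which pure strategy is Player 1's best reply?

B

Player 1's best reply maximizes expected payoff against the mix.
A: (1/4)·8 + (1/4)·7 + (1/2)·3 = 21/4
B: (1/4)·4 + (1/4)·9 + (1/2)·5 = 23/4
C: (1/4)·2 + (1/4)·1 + (1/2)·7 = 17/4
Highest expected payoff is 23/4, from B.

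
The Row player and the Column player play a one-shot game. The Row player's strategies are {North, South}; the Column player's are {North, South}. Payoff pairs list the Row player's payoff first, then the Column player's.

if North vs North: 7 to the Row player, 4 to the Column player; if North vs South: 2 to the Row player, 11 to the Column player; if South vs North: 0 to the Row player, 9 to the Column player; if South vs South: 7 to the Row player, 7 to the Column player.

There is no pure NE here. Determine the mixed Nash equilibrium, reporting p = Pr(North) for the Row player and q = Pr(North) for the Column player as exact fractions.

In a mixed NE each player is indifferent between their pure strategies, so the opponent's mix sets the indifference.
The Column player indifferent between North and South: p·4 + (1−p)·9 = p·11 + (1−p)·7 ⟹ 9 + (-5)p = 7 + 4p ⟹ p = 2/9.
The Row player indifferent between North and South: q·7 + (1−q)·2 = q·0 + (1−q)·7 ⟹ 2 + 5q = 7 + (-7)q ⟹ q = 5/12.

p = 2/9, q = 5/12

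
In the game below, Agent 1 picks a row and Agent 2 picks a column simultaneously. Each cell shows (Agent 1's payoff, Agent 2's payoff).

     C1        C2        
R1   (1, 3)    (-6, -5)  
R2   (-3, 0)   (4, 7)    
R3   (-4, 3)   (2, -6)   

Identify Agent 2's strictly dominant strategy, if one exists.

Check whether one of Agent 2's strategies beats all alternatives regardless of what the opponent does.
C1 is not dominant: against R2, C2 gives 7 > 0.
C2 is not dominant: against R1, C1 gives 3 > -5.
No single strategy is best against every opponent action.

No strictly dominant strategy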